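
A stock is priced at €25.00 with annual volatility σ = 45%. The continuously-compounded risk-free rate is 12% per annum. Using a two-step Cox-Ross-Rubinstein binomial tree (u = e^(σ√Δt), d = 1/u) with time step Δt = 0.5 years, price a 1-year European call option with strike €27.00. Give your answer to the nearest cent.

CRR parameters: u = e^(σ√Δt) = e^(0.45·√0.5) = 1.3746, d = 1/u = 0.7275
Per-period rate: rΔt = 0.12·0.5 = 0.06, so R = e^0.06 = 1.0618
Risk-neutral probability p = (e^0.06 − 0.7275)/(1.3746 − 0.7275) = 0.3344/0.6472 = 0.5167
Terminal stock prices: S_uu = 47.24, S_ud = 25, S_dd = 13.23
Terminal payoffs (S − K): max(20.24, 0) = 20.24, max(-2, 0) = 0, max(-13.77, 0) = 0
Node u (S = 34.37): V_u = e^(−0.06)·[0.5167·20.2415 + 0.4833·0.0000] = 9.8490
Node d (S = 18.19): V_d = e^(−0.06)·[0.5167·0.0000 + 0.4833·0.0000] = 0.0000
Node 0 (S = 25): V_0 = e^(−0.06)·[0.5167·9.8490 + 0.4833·0.0000] = 4.7922

€4.79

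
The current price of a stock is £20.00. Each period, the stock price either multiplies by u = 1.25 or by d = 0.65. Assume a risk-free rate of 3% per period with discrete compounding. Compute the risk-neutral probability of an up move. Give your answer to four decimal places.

Risk-neutral probability p = (1 + 0.03 − 0.65)/(1.25 − 0.65) = 0.3800/0.6000 = 0.6333

p = 0.6333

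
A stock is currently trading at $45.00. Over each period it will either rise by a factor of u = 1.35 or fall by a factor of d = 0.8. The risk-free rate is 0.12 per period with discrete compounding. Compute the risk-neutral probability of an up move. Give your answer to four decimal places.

Risk-neutral probability p = (1 + 0.12 − 0.8)/(1.35 − 0.8) = 0.3200/0.5500 = 0.5818

p = 0.5818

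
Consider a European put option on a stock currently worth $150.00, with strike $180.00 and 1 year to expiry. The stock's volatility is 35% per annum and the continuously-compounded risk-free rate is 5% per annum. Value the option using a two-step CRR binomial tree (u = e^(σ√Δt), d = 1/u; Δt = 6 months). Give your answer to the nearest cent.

$36.25

CRR parameters: u = e^(σ√Δt) = e^(0.35·√0.5) = 1.2808, d = 1/u = 0.7808
Per-period rate: rΔt = 0.05·0.5 = 0.025, so R = e^0.025 = 1.0253
Risk-neutral probability p = (e^0.025 − 0.7808)/(1.2808 − 0.7808) = 0.2446/0.5000 = 0.4891
Terminal stock prices: S_uu = 246.1, S_ud = 150, S_dd = 91.44
Terminal payoffs (K − S): max(-66.07, 0) = 0, max(30, 0) = 30, max(88.56, 0) = 88.56
Node u (S = 192.1): V_u = e^(−0.025)·[0.4891·0.0000 + 0.5109·30.0000] = 14.9495
Node d (S = 117.1): V_d = e^(−0.025)·[0.4891·30.0000 + 0.5109·88.5621] = 58.4418
Node 0 (S = 150): V_0 = e^(−0.025)·[0.4891·14.9495 + 0.5109·58.4418] = 36.2533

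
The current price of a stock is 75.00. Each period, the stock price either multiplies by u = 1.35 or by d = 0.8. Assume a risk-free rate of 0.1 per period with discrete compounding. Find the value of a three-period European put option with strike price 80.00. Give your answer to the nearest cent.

Risk-neutral probability p = (1 + 0.1 − 0.8)/(1.35 − 0.8) = 0.3000/0.5500 = 0.5455
Terminal stock prices: S_uuu = 184.5, S_uud = 109.4, S_udd = 64.8, S_ddd = 38.4
Terminal payoffs (K − S): max(-104.5, 0) = 0, max(-29.35, 0) = 0, max(15.2, 0) = 15.2, max(41.6, 0) = 41.6
Node uu (S = 136.7): V_uu = 1/1.1·[0.5455·0.0000 + 0.4545·0.0000] = 0.0000
Node ud (S = 81): V_ud = 1/1.1·[0.5455·0.0000 + 0.4545·15.2000] = 6.2810
Node dd (S = 48): V_dd = 1/1.1·[0.5455·15.2000 + 0.4545·41.6000] = 24.7273
Node u (S = 101.2): V_u = 1/1.1·[0.5455·0.0000 + 0.4545·6.2810] = 2.5955
Node d (S = 60): V_d = 1/1.1·[0.5455·6.2810 + 0.4545·24.7273] = 13.3324
Node 0 (S = 75): V_0 = 1/1.1·[0.5455·2.5955 + 0.4545·13.3324] = 6.7963

6.80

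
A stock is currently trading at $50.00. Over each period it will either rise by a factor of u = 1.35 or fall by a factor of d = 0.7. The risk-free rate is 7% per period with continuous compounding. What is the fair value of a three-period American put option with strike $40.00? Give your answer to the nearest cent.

Risk-neutral probability p = (e^0.07 − 0.7)/(1.35 − 0.7) = 0.3725/0.6500 = 0.5731
Terminal stock prices: S_uuu = 123, S_uud = 63.79, S_udd = 33.07, S_ddd = 17.15
Terminal payoffs (K − S): max(-83.02, 0) = 0, max(-23.79, 0) = 0, max(6.925, 0) = 6.925, max(22.85, 0) = 22.85
Node uu (S = 91.13): continuation = e^(−0.07)·[0.5731·0.0000 + 0.4269·0.0000] = 0.0000; exercise value = 0.0000 ≤ continuation, so V_uu = 0.0000
Node ud (S = 47.25): continuation = e^(−0.07)·[0.5731·0.0000 + 0.4269·6.9250] = 2.7565; exercise value = 0.0000 ≤ continuation, so V_ud = 2.7565
Node dd (S = 24.5): continuation = e^(−0.07)·[0.5731·6.9250 + 0.4269·22.8500] = 12.7958; exercise value = 15.5000 > continuation, so V_dd = 15.5000 (exercise)
Node u (S = 67.5): continuation = e^(−0.07)·[0.5731·0.0000 + 0.4269·2.7565] = 1.0972; exercise value = 0.0000 ≤ continuation, so V_u = 1.0972
Node d (S = 35): continuation = e^(−0.07)·[0.5731·2.7565 + 0.4269·15.5000] = 7.6427; exercise value = 5.0000 ≤ continuation, so V_d = 7.6427
Node 0 (S = 50): continuation = e^(−0.07)·[0.5731·1.0972 + 0.4269·7.6427] = 3.6284; exercise value = 0.0000 ≤ continuation, so V_0 = 3.6284

$3.63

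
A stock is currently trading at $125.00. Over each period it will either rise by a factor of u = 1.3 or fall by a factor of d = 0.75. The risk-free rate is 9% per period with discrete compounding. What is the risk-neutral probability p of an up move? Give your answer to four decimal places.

p = 0.6182

Risk-neutral probability p = (1 + 0.09 − 0.75)/(1.3 − 0.75) = 0.3400/0.5500 = 0.6182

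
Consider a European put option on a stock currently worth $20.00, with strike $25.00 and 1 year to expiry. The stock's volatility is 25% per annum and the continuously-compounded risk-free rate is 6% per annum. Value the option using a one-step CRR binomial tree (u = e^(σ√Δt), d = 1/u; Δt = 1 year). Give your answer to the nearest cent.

$3.90

CRR parameters: u = e^(σ√Δt) = e^(0.25·√1) = 1.2840, d = 1/u = 0.7788
Per-period rate: rΔt = 0.06·1 = 0.06, so R = e^0.06 = 1.0618
Risk-neutral probability p = (e^0.06 − 0.7788)/(1.2840 − 0.7788) = 0.2830/0.5052 = 0.5602
Terminal stock prices: S_u = 25.68, S_d = 15.58
Terminal payoffs (K − S): max(-0.6805, 0) = 0, max(9.424, 0) = 9.424
Node 0 (S = 20): V_0 = e^(−0.06)·[0.5602·0.0000 + 0.4398·9.4240] = 3.9031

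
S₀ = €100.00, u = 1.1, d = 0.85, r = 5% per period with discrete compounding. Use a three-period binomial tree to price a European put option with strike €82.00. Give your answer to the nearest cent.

Risk-neutral probability p = (1 + 0.05 − 0.85)/(1.1 − 0.85) = 0.2000/0.2500 = 0.8000
Terminal stock prices: S_uuu = 133.1, S_uud = 102.9, S_udd = 79.48, S_ddd = 61.41
Terminal payoffs (K − S): max(-51.1, 0) = 0, max(-20.85, 0) = 0, max(2.525, 0) = 2.525, max(20.59, 0) = 20.59
Node uu (S = 121): V_uu = 1/1.05·[0.8000·0.0000 + 0.2000·0.0000] = 0.0000
Node ud (S = 93.5): V_ud = 1/1.05·[0.8000·0.0000 + 0.2000·2.5250] = 0.4810
Node dd (S = 72.25): V_dd = 1/1.05·[0.8000·2.5250 + 0.2000·20.5875] = 5.8452
Node u (S = 110): V_u = 1/1.05·[0.8000·0.0000 + 0.2000·0.4810] = 0.0916
Node d (S = 85): V_d = 1/1.05·[0.8000·0.4810 + 0.2000·5.8452] = 1.4798
Node 0 (S = 100): V_0 = 1/1.05·[0.8000·0.0916 + 0.2000·1.4798] = 0.3517

€0.35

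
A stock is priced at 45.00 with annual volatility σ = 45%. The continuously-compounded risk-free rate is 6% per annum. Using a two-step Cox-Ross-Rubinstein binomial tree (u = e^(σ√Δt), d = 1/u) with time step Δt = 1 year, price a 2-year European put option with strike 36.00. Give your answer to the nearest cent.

4.65

CRR parameters: u = e^(σ√Δt) = e^(0.45·√1) = 1.5683, d = 1/u = 0.6376
Per-period rate: rΔt = 0.06·1 = 0.06, so R = e^0.06 = 1.0618
Risk-neutral probability p = (e^0.06 − 0.6376)/(1.5683 − 0.6376) = 0.4242/0.9307 = 0.4558
Terminal stock prices: S_uu = 110.7, S_ud = 45, S_dd = 18.3
Terminal payoffs (K − S): max(-74.68, 0) = 0, max(-9, 0) = 0, max(17.7, 0) = 17.7
Node u (S = 70.57): V_u = e^(−0.06)·[0.4558·0.0000 + 0.5442·0.0000] = 0.0000
Node d (S = 28.69): V_d = e^(−0.06)·[0.4558·0.0000 + 0.5442·17.7044] = 9.0736
Node 0 (S = 45): V_0 = e^(−0.06)·[0.4558·0.0000 + 0.5442·9.0736] = 4.6503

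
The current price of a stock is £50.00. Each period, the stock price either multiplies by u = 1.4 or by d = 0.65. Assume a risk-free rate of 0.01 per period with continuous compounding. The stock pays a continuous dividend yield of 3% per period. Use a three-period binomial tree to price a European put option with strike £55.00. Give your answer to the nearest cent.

£17.23

Per-period risk-free factor R = e^0.01 = 1.0101; dividend-adjusted growth = e^(0.01−0.03) = 0.9802.
Risk-neutral probability p = (0.9802 − 0.65)/(1.4 − 0.65) = 0.3302/0.7500 = 0.4403
Terminal stock prices: S_uuu = 137.2, S_uud = 63.7, S_udd = 29.58, S_ddd = 13.73
Terminal payoffs (K − S): max(-82.2, 0) = 0, max(-8.7, 0) = 0, max(25.42, 0) = 25.42, max(41.27, 0) = 41.27
Node uu (S = 98): V_uu = e^(−0.01)·[0.4403·0.0000 + 0.5597·0.0000] = 0.0000
Node ud (S = 45.5): V_ud = e^(−0.01)·[0.4403·0.0000 + 0.5597·25.4250] = 14.0897
Node dd (S = 21.13): V_dd = e^(−0.01)·[0.4403·25.4250 + 0.5597·41.2687] = 33.9521
Node u (S = 70): V_u = e^(−0.01)·[0.4403·0.0000 + 0.5597·14.0897] = 7.8080
Node d (S = 32.5): V_d = e^(−0.01)·[0.4403·14.0897 + 0.5597·33.9521] = 24.9565
Node 0 (S = 50): V_0 = e^(−0.01)·[0.4403·7.8080 + 0.5597·24.9565] = 17.2334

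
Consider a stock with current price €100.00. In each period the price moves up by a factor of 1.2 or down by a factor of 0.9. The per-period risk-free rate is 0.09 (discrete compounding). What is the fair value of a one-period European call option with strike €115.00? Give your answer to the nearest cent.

€2.91

Risk-neutral probability p = (1 + 0.09 − 0.9)/(1.2 − 0.9) = 0.1900/0.3000 = 0.6333
Terminal stock prices: S_u = 120, S_d = 90
Terminal payoffs (S − K): max(5, 0) = 5, max(-25, 0) = 0
Node 0 (S = 100): V_0 = 1/1.09·[0.6333·5.0000 + 0.3667·0.0000] = 2.9052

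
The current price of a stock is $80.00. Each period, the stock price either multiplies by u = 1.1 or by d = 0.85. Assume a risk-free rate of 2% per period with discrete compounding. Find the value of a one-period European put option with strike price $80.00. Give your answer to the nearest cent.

Risk-neutral probability p = (1 + 0.02 − 0.85)/(1.1 − 0.85) = 0.1700/0.2500 = 0.6800
Terminal stock prices: S_u = 88, S_d = 68
Terminal payoffs (K − S): max(-8, 0) = 0, max(12, 0) = 12
Node 0 (S = 80): V_0 = 1/1.02·[0.6800·0.0000 + 0.3200·12.0000] = 3.7647

$3.76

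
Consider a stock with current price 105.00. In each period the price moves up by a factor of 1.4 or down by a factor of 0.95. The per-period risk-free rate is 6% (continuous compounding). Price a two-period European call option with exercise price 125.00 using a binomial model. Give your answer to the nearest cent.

9.28

Risk-neutral probability p = (e^0.06 − 0.95)/(1.4 − 0.95) = 0.1118/0.4500 = 0.2485
Terminal stock prices: S_uu = 205.8, S_ud = 139.7, S_dd = 94.76
Terminal payoffs (S − K): max(80.8, 0) = 80.8, max(14.65, 0) = 14.65, max(-30.24, 0) = 0
Node u (S = 147): V_u = e^(−0.06)·[0.2485·80.8000 + 0.7515·14.6500] = 29.2794
Node d (S = 99.75): V_d = e^(−0.06)·[0.2485·14.6500 + 0.7515·0.0000] = 3.4289
Node 0 (S = 105): V_0 = e^(−0.06)·[0.2485·29.2794 + 0.7515·3.4289] = 9.2796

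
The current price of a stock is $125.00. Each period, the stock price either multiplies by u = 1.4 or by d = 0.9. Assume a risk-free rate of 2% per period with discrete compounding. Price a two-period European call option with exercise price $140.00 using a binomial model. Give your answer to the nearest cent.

$11.95

Risk-neutral probability p = (1 + 0.02 − 0.9)/(1.4 − 0.9) = 0.1200/0.5000 = 0.2400
Terminal stock prices: S_uu = 245, S_ud = 157.5, S_dd = 101.2
Terminal payoffs (S − K): max(105, 0) = 105, max(17.5, 0) = 17.5, max(-38.75, 0) = 0
Node u (S = 175): V_u = 1/1.02·[0.2400·105.0000 + 0.7600·17.5000] = 37.7451
Node d (S = 112.5): V_d = 1/1.02·[0.2400·17.5000 + 0.7600·0.0000] = 4.1176
Node 0 (S = 125): V_0 = 1/1.02·[0.2400·37.7451 + 0.7600·4.1176] = 11.9493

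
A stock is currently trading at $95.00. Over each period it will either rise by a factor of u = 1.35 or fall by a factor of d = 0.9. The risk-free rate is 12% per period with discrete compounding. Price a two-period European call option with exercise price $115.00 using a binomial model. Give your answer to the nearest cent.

$11.25

Risk-neutral probability p = (1 + 0.12 − 0.9)/(1.35 − 0.9) = 0.2200/0.4500 = 0.4889
Terminal stock prices: S_uu = 173.1, S_ud = 115.4, S_dd = 76.95
Terminal payoffs (S − K): max(58.14, 0) = 58.14, max(0.425, 0) = 0.425, max(-38.05, 0) = 0
Node u (S = 128.2): V_u = 1/1.12·[0.4889·58.1375 + 0.5111·0.4250] = 25.5714
Node d (S = 85.5): V_d = 1/1.12·[0.4889·0.4250 + 0.5111·0.0000] = 0.1855
Node 0 (S = 95): V_0 = 1/1.12·[0.4889·25.5714 + 0.5111·0.1855] = 11.2468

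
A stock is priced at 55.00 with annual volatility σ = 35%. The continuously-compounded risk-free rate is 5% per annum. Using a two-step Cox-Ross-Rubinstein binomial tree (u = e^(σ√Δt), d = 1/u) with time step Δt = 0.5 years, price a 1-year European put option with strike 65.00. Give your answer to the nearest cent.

CRR parameters: u = e^(σ√Δt) = e^(0.35·√0.5) = 1.2808, d = 1/u = 0.7808
Per-period rate: rΔt = 0.05·0.5 = 0.025, so R = e^0.025 = 1.0253
Risk-neutral probability p = (e^0.025 − 0.7808)/(1.2808 − 0.7808) = 0.2446/0.5000 = 0.4891
Terminal stock prices: S_uu = 90.23, S_ud = 55, S_dd = 33.53
Terminal payoffs (K − S): max(-25.23, 0) = 0, max(10, 0) = 10, max(31.47, 0) = 31.47
Node u (S = 70.44): V_u = e^(−0.025)·[0.4891·0.0000 + 0.5109·10.0000] = 4.9832
Node d (S = 42.94): V_d = e^(−0.025)·[0.4891·10.0000 + 0.5109·31.4728] = 20.4533
Node 0 (S = 55): V_0 = e^(−0.025)·[0.4891·4.9832 + 0.5109·20.4533] = 12.5692

12.57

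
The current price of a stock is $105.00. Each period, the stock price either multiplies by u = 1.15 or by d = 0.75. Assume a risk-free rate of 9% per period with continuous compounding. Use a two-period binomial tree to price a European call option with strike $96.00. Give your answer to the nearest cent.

Risk-neutral probability p = (e^0.09 − 0.75)/(1.15 − 0.75) = 0.3442/0.4000 = 0.8604
Terminal stock prices: S_uu = 138.9, S_ud = 90.56, S_dd = 59.06
Terminal payoffs (S − K): max(42.86, 0) = 42.86, max(-5.438, 0) = 0, max(-36.94, 0) = 0
Node u (S = 120.7): V_u = e^(−0.09)·[0.8604·42.8625 + 0.1396·0.0000] = 33.7062
Node d (S = 78.75): V_d = e^(−0.09)·[0.8604·0.0000 + 0.1396·0.0000] = 0.0000
Node 0 (S = 105): V_0 = e^(−0.09)·[0.8604·33.7062 + 0.1396·0.0000] = 26.5058

$26.51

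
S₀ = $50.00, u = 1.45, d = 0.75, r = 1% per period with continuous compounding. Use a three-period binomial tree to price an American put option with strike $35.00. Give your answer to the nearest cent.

$3.35

Risk-neutral probability p = (e^0.01 − 0.75)/(1.45 − 0.75) = 0.2601/0.7000 = 0.3715
Terminal stock prices: S_uuu = 152.4, S_uud = 78.84, S_udd = 40.78, S_ddd = 21.09
Terminal payoffs (K − S): max(-117.4, 0) = 0, max(-43.84, 0) = 0, max(-5.781, 0) = 0, max(13.91, 0) = 13.91
Node uu (S = 105.1): continuation = e^(−0.01)·[0.3715·0.0000 + 0.6285·0.0000] = 0.0000; exercise value = 0.0000 ≤ continuation, so V_uu = 0.0000
Node ud (S = 54.38): continuation = e^(−0.01)·[0.3715·0.0000 + 0.6285·0.0000] = 0.0000; exercise value = 0.0000 ≤ continuation, so V_ud = 0.0000
Node dd (S = 28.12): continuation = e^(−0.01)·[0.3715·0.0000 + 0.6285·13.9062] = 8.6531; exercise value = 6.8750 ≤ continuation, so V_dd = 8.6531
Node u (S = 72.5): continuation = e^(−0.01)·[0.3715·0.0000 + 0.6285·0.0000] = 0.0000; exercise value = 0.0000 ≤ continuation, so V_u = 0.0000
Node d (S = 37.5): continuation = e^(−0.01)·[0.3715·0.0000 + 0.6285·8.6531] = 5.3844; exercise value = 0.0000 ≤ continuation, so V_d = 5.3844
Node 0 (S = 50): continuation = e^(−0.01)·[0.3715·0.0000 + 0.6285·5.3844] = 3.3504; exercise value = 0.0000 ≤ continuation, so V_0 = 3.3504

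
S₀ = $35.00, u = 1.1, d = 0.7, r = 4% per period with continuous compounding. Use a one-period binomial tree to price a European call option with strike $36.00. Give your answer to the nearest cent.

$2.05

Risk-neutral probability p = (e^0.04 − 0.7)/(1.1 − 0.7) = 0.3408/0.4000 = 0.8520
Terminal stock prices: S_u = 38.5, S_d = 24.5
Terminal payoffs (S − K): max(2.5, 0) = 2.5, max(-11.5, 0) = 0
Node 0 (S = 35): V_0 = e^(−0.04)·[0.8520·2.5000 + 0.1480·0.0000] = 2.0465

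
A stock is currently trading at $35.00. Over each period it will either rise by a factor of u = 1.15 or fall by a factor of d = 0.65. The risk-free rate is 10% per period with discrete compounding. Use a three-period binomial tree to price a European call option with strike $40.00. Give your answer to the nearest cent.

Risk-neutral probability p = (1 + 0.1 − 0.65)/(1.15 − 0.65) = 0.4500/0.5000 = 0.9000
Terminal stock prices: S_uuu = 53.23, S_uud = 30.09, S_udd = 17.01, S_ddd = 9.612
Terminal payoffs (S − K): max(13.23, 0) = 13.23, max(-9.913, 0) = 0, max(-22.99, 0) = 0, max(-30.39, 0) = 0
Node uu (S = 46.29): V_uu = 1/1.1·[0.9000·13.2306 + 0.1000·0.0000] = 10.8251
Node ud (S = 26.16): V_ud = 1/1.1·[0.9000·0.0000 + 0.1000·0.0000] = 0.0000
Node dd (S = 14.79): V_dd = 1/1.1·[0.9000·0.0000 + 0.1000·0.0000] = 0.0000
Node u (S = 40.25): V_u = 1/1.1·[0.9000·10.8251 + 0.1000·0.0000] = 8.8569
Node d (S = 22.75): V_d = 1/1.1·[0.9000·0.0000 + 0.1000·0.0000] = 0.0000
Node 0 (S = 35): V_0 = 1/1.1·[0.9000·8.8569 + 0.1000·0.0000] = 7.2465

$7.25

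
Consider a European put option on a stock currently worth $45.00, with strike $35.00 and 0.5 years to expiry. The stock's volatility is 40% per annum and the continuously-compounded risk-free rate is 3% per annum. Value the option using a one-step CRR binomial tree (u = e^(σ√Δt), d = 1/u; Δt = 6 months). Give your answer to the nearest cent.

CRR parameters: u = e^(σ√Δt) = e^(0.4·√0.5) = 1.3269, d = 1/u = 0.7536
Per-period rate: rΔt = 0.03·0.5 = 0.015, so R = e^0.015 = 1.0151
Risk-neutral probability p = (e^0.015 − 0.7536)/(1.3269 − 0.7536) = 0.2615/0.5733 = 0.4561
Terminal stock prices: S_u = 59.71, S_d = 33.91
Terminal payoffs (K − S): max(-24.71, 0) = 0, max(1.086, 0) = 1.086
Node 0 (S = 45): V_0 = e^(−0.015)·[0.4561·0.0000 + 0.5439·1.0863] = 0.5820

$0.58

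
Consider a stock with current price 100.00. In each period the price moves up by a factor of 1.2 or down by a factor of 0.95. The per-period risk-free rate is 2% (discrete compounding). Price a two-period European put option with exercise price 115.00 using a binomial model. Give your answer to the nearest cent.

12.72

Risk-neutral probability p = (1 + 0.02 − 0.95)/(1.2 − 0.95) = 0.0700/0.2500 = 0.2800
Terminal stock prices: S_uu = 144, S_ud = 114, S_dd = 90.25
Terminal payoffs (K − S): max(-29, 0) = 0, max(1, 0) = 1, max(24.75, 0) = 24.75
Node u (S = 120): V_u = 1/1.02·[0.2800·0.0000 + 0.7200·1.0000] = 0.7059
Node d (S = 95): V_d = 1/1.02·[0.2800·1.0000 + 0.7200·24.7500] = 17.7451
Node 0 (S = 100): V_0 = 1/1.02·[0.2800·0.7059 + 0.7200·17.7451] = 12.7197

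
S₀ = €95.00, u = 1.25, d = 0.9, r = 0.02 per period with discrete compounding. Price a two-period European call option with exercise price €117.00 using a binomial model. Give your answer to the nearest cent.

€3.55

Risk-neutral probability p = (1 + 0.02 − 0.9)/(1.25 − 0.9) = 0.1200/0.3500 = 0.3429
Terminal stock prices: S_uu = 148.4, S_ud = 106.9, S_dd = 76.95
Terminal payoffs (S − K): max(31.44, 0) = 31.44, max(-10.12, 0) = 0, max(-40.05, 0) = 0
Node u (S = 118.8): V_u = 1/1.02·[0.3429·31.4375 + 0.6571·0.0000] = 10.5672
Node d (S = 85.5): V_d = 1/1.02·[0.3429·0.0000 + 0.6571·0.0000] = 0.0000
Node 0 (S = 95): V_0 = 1/1.02·[0.3429·10.5672 + 0.6571·0.0000] = 3.5520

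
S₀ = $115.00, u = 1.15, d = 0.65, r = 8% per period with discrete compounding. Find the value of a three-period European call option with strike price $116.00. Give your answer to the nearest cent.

$29.74

Risk-neutral probability p = (1 + 0.08 − 0.65)/(1.15 − 0.65) = 0.4300/0.5000 = 0.8600
Terminal stock prices: S_uuu = 174.9, S_uud = 98.86, S_udd = 55.88, S_ddd = 31.58
Terminal payoffs (S − K): max(58.9, 0) = 58.9, max(-17.14, 0) = 0, max(-60.12, 0) = 0, max(-84.42, 0) = 0
Node uu (S = 152.1): V_uu = 1/1.08·[0.8600·58.9006 + 0.1400·0.0000] = 46.9023
Node ud (S = 85.96): V_ud = 1/1.08·[0.8600·0.0000 + 0.1400·0.0000] = 0.0000
Node dd (S = 48.59): V_dd = 1/1.08·[0.8600·0.0000 + 0.1400·0.0000] = 0.0000
Node u (S = 132.2): V_u = 1/1.08·[0.8600·46.9023 + 0.1400·0.0000] = 37.3482
Node d (S = 74.75): V_d = 1/1.08·[0.8600·0.0000 + 0.1400·0.0000] = 0.0000
Node 0 (S = 115): V_0 = 1/1.08·[0.8600·37.3482 + 0.1400·0.0000] = 29.7402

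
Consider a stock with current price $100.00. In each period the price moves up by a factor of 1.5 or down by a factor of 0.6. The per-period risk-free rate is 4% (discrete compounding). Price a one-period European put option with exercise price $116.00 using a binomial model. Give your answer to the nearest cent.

Risk-neutral probability p = (1 + 0.04 − 0.6)/(1.5 − 0.6) = 0.4400/0.9000 = 0.4889
Terminal stock prices: S_u = 150, S_d = 60
Terminal payoffs (K − S): max(-34, 0) = 0, max(56, 0) = 56
Node 0 (S = 100): V_0 = 1/1.04·[0.4889·0.0000 + 0.5111·56.0000] = 27.5214

$27.52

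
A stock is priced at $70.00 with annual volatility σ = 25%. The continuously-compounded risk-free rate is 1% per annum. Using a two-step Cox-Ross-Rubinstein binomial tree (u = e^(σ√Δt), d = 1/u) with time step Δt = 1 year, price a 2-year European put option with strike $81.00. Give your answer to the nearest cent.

CRR parameters: u = e^(σ√Δt) = e^(0.25·√1) = 1.2840, d = 1/u = 0.7788
Per-period rate: rΔt = 0.01·1 = 0.01, so R = e^0.01 = 1.0101
Risk-neutral probability p = (e^0.01 − 0.7788)/(1.2840 − 0.7788) = 0.2312/0.5052 = 0.4577
Terminal stock prices: S_uu = 115.4, S_ud = 70, S_dd = 42.46
Terminal payoffs (K − S): max(-34.41, 0) = 0, max(11, 0) = 11, max(38.54, 0) = 38.54
Node u (S = 89.88): V_u = e^(−0.01)·[0.4577·0.0000 + 0.5423·11.0000] = 5.9058
Node d (S = 54.52): V_d = e^(−0.01)·[0.4577·11.0000 + 0.5423·38.5429] = 25.6780
Node 0 (S = 70): V_0 = e^(−0.01)·[0.4577·5.9058 + 0.5423·25.6780] = 16.4625

$16.46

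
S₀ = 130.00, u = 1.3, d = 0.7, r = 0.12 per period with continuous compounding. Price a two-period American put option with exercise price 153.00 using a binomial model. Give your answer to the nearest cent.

23.00

Risk-neutral probability p = (e^0.12 − 0.7)/(1.3 − 0.7) = 0.4275/0.6000 = 0.7125
Terminal stock prices: S_uu = 219.7, S_ud = 118.3, S_dd = 63.7
Terminal payoffs (K − S): max(-66.7, 0) = 0, max(34.7, 0) = 34.7, max(89.3, 0) = 89.3
Node u (S = 169): continuation = e^(−0.12)·[0.7125·0.0000 + 0.2875·34.7000] = 8.8483; exercise value = 0.0000 ≤ continuation, so V_u = 8.8483
Node d (S = 91): continuation = e^(−0.12)·[0.7125·34.7000 + 0.2875·89.3000] = 44.6988; exercise value = 62.0000 > continuation, so V_d = 62.0000 (exercise)
Node 0 (S = 130): continuation = e^(−0.12)·[0.7125·8.8483 + 0.2875·62.0000] = 21.4011; exercise value = 23.0000 > continuation, so V_0 = 23.0000 (exercise)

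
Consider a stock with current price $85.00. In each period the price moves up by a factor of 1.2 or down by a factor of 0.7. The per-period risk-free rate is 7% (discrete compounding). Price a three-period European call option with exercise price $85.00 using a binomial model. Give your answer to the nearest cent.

$20.71

Risk-neutral probability p = (1 + 0.07 − 0.7)/(1.2 − 0.7) = 0.3700/0.5000 = 0.7400
Terminal stock prices: S_uuu = 146.9, S_uud = 85.68, S_udd = 49.98, S_ddd = 29.15
Terminal payoffs (S − K): max(61.88, 0) = 61.88, max(0.68, 0) = 0.68, max(-35.02, 0) = 0, max(-55.85, 0) = 0
Node uu (S = 122.4): V_uu = 1/1.07·[0.7400·61.8800 + 0.2600·0.6800] = 42.9607
Node ud (S = 71.4): V_ud = 1/1.07·[0.7400·0.6800 + 0.2600·0.0000] = 0.4703
Node dd (S = 41.65): V_dd = 1/1.07·[0.7400·0.0000 + 0.2600·0.0000] = 0.0000
Node u (S = 102): V_u = 1/1.07·[0.7400·42.9607 + 0.2600·0.4703] = 29.8254
Node d (S = 59.5): V_d = 1/1.07·[0.7400·0.4703 + 0.2600·0.0000] = 0.3252
Node 0 (S = 85): V_0 = 1/1.07·[0.7400·29.8254 + 0.2600·0.3252] = 20.7060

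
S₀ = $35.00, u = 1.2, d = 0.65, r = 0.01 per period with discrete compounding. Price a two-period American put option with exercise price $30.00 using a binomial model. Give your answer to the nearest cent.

$3.08

Risk-neutral probability p = (1 + 0.01 − 0.65)/(1.2 − 0.65) = 0.3600/0.5500 = 0.6545
Terminal stock prices: S_uu = 50.4, S_ud = 27.3, S_dd = 14.79
Terminal payoffs (K − S): max(-20.4, 0) = 0, max(2.7, 0) = 2.7, max(15.21, 0) = 15.21
Node u (S = 42): continuation = 1/1.01·[0.6545·0.0000 + 0.3455·2.7000] = 0.9235; exercise value = 0.0000 ≤ continuation, so V_u = 0.9235
Node d (S = 22.75): continuation = 1/1.01·[0.6545·2.7000 + 0.3455·15.2125] = 6.9530; exercise value = 7.2500 > continuation, so V_d = 7.2500 (exercise)
Node 0 (S = 35): continuation = 1/1.01·[0.6545·0.9235 + 0.3455·7.2500] = 3.0782; exercise value = 0.0000 ≤ continuation, so V_0 = 3.0782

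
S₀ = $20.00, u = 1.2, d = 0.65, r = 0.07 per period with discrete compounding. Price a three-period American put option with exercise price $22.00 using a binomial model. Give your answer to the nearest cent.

Risk-neutral probability p = (1 + 0.07 − 0.65)/(1.2 − 0.65) = 0.4200/0.5500 = 0.7636
Terminal stock prices: S_uuu = 34.56, S_uud = 18.72, S_udd = 10.14, S_ddd = 5.492
Terminal payoffs (K − S): max(-12.56, 0) = 0, max(3.28, 0) = 3.28, max(11.86, 0) = 11.86, max(16.51, 0) = 16.51
Node uu (S = 28.8): continuation = 1/1.07·[0.7636·0.0000 + 0.2364·3.2800] = 0.7246; exercise value = 0.0000 ≤ continuation, so V_uu = 0.7246
Node ud (S = 15.6): continuation = 1/1.07·[0.7636·3.2800 + 0.2364·11.8600] = 4.9607; exercise value = 6.4000 > continuation, so V_ud = 6.4000 (exercise)
Node dd (S = 8.45): continuation = 1/1.07·[0.7636·11.8600 + 0.2364·16.5075] = 12.1107; exercise value = 13.5500 > continuation, so V_dd = 13.5500 (exercise)
Node u (S = 24): continuation = 1/1.07·[0.7636·0.7246 + 0.2364·6.4000] = 1.9309; exercise value = 0.0000 ≤ continuation, so V_u = 1.9309
Node d (S = 13): continuation = 1/1.07·[0.7636·6.4000 + 0.2364·13.5500] = 7.5607; exercise value = 9.0000 > continuation, so V_d = 9.0000 (exercise)
Node 0 (S = 20): continuation = 1/1.07·[0.7636·1.9309 + 0.2364·9.0000] = 3.3661; exercise value = 2.0000 ≤ continuation, so V_0 = 3.3661

$3.37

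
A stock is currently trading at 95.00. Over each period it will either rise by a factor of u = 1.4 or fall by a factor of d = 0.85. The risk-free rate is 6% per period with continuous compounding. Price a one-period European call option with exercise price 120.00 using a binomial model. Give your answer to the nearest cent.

4.72

Risk-neutral probability p = (e^0.06 − 0.85)/(1.4 − 0.85) = 0.2118/0.5500 = 0.3852
Terminal stock prices: S_u = 133, S_d = 80.75
Terminal payoffs (S − K): max(13, 0) = 13, max(-39.25, 0) = 0
Node 0 (S = 95): V_0 = e^(−0.06)·[0.3852·13.0000 + 0.6148·0.0000] = 4.7155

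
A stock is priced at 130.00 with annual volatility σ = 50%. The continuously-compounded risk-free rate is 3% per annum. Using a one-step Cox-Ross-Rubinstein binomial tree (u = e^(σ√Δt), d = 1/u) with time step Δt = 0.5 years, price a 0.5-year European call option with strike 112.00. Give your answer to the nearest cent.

CRR parameters: u = e^(σ√Δt) = e^(0.5·√0.5) = 1.4241, d = 1/u = 0.7022
Per-period rate: rΔt = 0.03·0.5 = 0.015, so R = e^0.015 = 1.0151
Risk-neutral probability p = (e^0.015 − 0.7022)/(1.4241 − 0.7022) = 0.3129/0.7219 = 0.4335
Terminal stock prices: S_u = 185.1, S_d = 91.28
Terminal payoffs (S − K): max(73.14, 0) = 73.14, max(-20.72, 0) = 0
Node 0 (S = 130): V_0 = e^(−0.015)·[0.4335·73.1355 + 0.5665·0.0000] = 31.2290

31.23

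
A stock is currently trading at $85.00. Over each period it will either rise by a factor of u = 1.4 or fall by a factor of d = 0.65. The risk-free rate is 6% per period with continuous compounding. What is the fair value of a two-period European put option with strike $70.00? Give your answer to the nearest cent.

$6.15

Risk-neutral probability p = (e^0.06 − 0.65)/(1.4 − 0.65) = 0.4118/0.7500 = 0.5491
Terminal stock prices: S_uu = 166.6, S_ud = 77.35, S_dd = 35.91
Terminal payoffs (K − S): max(-96.6, 0) = 0, max(-7.35, 0) = 0, max(34.09, 0) = 34.09
Node u (S = 119): V_u = e^(−0.06)·[0.5491·0.0000 + 0.4509·0.0000] = 0.0000
Node d (S = 55.25): V_d = e^(−0.06)·[0.5491·0.0000 + 0.4509·34.0875] = 14.4745
Node 0 (S = 85): V_0 = e^(−0.06)·[0.5491·0.0000 + 0.4509·14.4745] = 6.1463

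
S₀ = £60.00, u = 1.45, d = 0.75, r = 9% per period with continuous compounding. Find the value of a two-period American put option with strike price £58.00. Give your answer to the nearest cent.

Risk-neutral probability p = (e^0.09 − 0.75)/(1.45 − 0.75) = 0.3442/0.7000 = 0.4917
Terminal stock prices: S_uu = 126.2, S_ud = 65.25, S_dd = 33.75
Terminal payoffs (K − S): max(-68.15, 0) = 0, max(-7.25, 0) = 0, max(24.25, 0) = 24.25
Node u (S = 87): continuation = e^(−0.09)·[0.4917·0.0000 + 0.5083·0.0000] = 0.0000; exercise value = 0.0000 ≤ continuation, so V_u = 0.0000
Node d (S = 45): continuation = e^(−0.09)·[0.4917·0.0000 + 0.5083·24.2500] = 11.2659; exercise value = 13.0000 > continuation, so V_d = 13.0000 (exercise)
Node 0 (S = 60): continuation = e^(−0.09)·[0.4917·0.0000 + 0.5083·13.0000] = 6.0394; exercise value = 0.0000 ≤ continuation, so V_0 = 6.0394

£6.04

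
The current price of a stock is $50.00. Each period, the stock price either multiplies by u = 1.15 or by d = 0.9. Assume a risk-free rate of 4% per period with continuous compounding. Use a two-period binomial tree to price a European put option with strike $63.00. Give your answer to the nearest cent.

$9.07

Risk-neutral probability p = (e^0.04 − 0.9)/(1.15 − 0.9) = 0.1408/0.2500 = 0.5632
Terminal stock prices: S_uu = 66.12, S_ud = 51.75, S_dd = 40.5
Terminal payoffs (K − S): max(-3.125, 0) = 0, max(11.25, 0) = 11.25, max(22.5, 0) = 22.5
Node u (S = 57.5): V_u = e^(−0.04)·[0.5632·0.0000 + 0.4368·11.2500] = 4.7209
Node d (S = 45): V_d = e^(−0.04)·[0.5632·11.2500 + 0.4368·22.5000] = 15.5297
Node 0 (S = 50): V_0 = e^(−0.04)·[0.5632·4.7209 + 0.4368·15.5297] = 9.0715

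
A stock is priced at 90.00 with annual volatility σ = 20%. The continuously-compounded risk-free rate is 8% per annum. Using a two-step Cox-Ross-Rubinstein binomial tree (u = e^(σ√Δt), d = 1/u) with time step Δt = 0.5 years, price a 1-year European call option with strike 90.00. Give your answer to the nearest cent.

10.06

CRR parameters: u = e^(σ√Δt) = e^(0.2·√0.5) = 1.1519, d = 1/u = 0.8681
Per-period rate: rΔt = 0.08·0.5 = 0.04, so R = e^0.04 = 1.0408
Risk-neutral probability p = (e^0.04 − 0.8681)/(1.1519 − 0.8681) = 0.1727/0.2838 = 0.6085
Terminal stock prices: S_uu = 119.4, S_ud = 90, S_dd = 67.83
Terminal payoffs (S − K): max(29.42, 0) = 29.42, max(0, 0) = 0, max(-22.17, 0) = 0
Node u (S = 103.7): V_u = e^(−0.04)·[0.6085·29.4207 + 0.3915·0.0000] = 17.2008
Node d (S = 78.13): V_d = e^(−0.04)·[0.6085·0.0000 + 0.3915·0.0000] = 0.0000
Node 0 (S = 90): V_0 = e^(−0.04)·[0.6085·17.2008 + 0.3915·0.0000] = 10.0565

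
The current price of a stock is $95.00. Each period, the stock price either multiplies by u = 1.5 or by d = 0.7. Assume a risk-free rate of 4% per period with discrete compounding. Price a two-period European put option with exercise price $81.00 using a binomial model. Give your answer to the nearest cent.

$10.53

Risk-neutral probability p = (1 + 0.04 − 0.7)/(1.5 − 0.7) = 0.3400/0.8000 = 0.4250
Terminal stock prices: S_uu = 213.8, S_ud = 99.75, S_dd = 46.55
Terminal payoffs (K − S): max(-132.8, 0) = 0, max(-18.75, 0) = 0, max(34.45, 0) = 34.45
Node u (S = 142.5): V_u = 1/1.04·[0.4250·0.0000 + 0.5750·0.0000] = 0.0000
Node d (S = 66.5): V_d = 1/1.04·[0.4250·0.0000 + 0.5750·34.4500] = 19.0469
Node 0 (S = 95): V_0 = 1/1.04·[0.4250·0.0000 + 0.5750·19.0469] = 10.5307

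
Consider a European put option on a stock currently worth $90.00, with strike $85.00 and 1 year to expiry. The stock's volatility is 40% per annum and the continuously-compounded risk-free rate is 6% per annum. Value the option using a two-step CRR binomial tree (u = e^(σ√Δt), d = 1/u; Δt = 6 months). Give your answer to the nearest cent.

CRR parameters: u = e^(σ√Δt) = e^(0.4·√0.5) = 1.3269, d = 1/u = 0.7536
Per-period rate: rΔt = 0.06·0.5 = 0.03, so R = e^0.03 = 1.0305
Risk-neutral probability p = (e^0.03 − 0.7536)/(1.3269 − 0.7536) = 0.2768/0.5733 = 0.4829
Terminal stock prices: S_uu = 158.5, S_ud = 90, S_dd = 51.12
Terminal payoffs (K − S): max(-73.46, 0) = 0, max(-5, 0) = 0, max(33.88, 0) = 33.88
Node u (S = 119.4): V_u = e^(−0.03)·[0.4829·0.0000 + 0.5171·0.0000] = 0.0000
Node d (S = 67.83): V_d = e^(−0.03)·[0.4829·0.0000 + 0.5171·33.8826] = 17.0035
Node 0 (S = 90): V_0 = e^(−0.03)·[0.4829·0.0000 + 0.5171·17.0035] = 8.5329

$8.53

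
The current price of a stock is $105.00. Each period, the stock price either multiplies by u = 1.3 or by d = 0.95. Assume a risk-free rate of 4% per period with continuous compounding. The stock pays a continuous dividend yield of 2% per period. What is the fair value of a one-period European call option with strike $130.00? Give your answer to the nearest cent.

$1.25

Per-period risk-free factor R = e^0.04 = 1.0408; dividend-adjusted growth = e^(0.04−0.02) = 1.0202.
Risk-neutral probability p = (1.0202 − 0.95)/(1.3 − 0.95) = 0.0702/0.3500 = 0.2006
Terminal stock prices: S_u = 136.5, S_d = 99.75
Terminal payoffs (S − K): max(6.5, 0) = 6.5, max(-30.25, 0) = 0
Node 0 (S = 105): V_0 = e^(−0.04)·[0.2006·6.5000 + 0.7994·0.0000] = 1.2526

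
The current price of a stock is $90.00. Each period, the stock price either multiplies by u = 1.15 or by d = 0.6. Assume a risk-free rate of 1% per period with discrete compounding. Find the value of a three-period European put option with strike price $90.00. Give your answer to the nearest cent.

$16.20

Risk-neutral probability p = (1 + 0.01 − 0.6)/(1.15 − 0.6) = 0.4100/0.5500 = 0.7455
Terminal stock prices: S_uuu = 136.9, S_uud = 71.41, S_udd = 37.26, S_ddd = 19.44
Terminal payoffs (K − S): max(-46.88, 0) = 0, max(18.59, 0) = 18.59, max(52.74, 0) = 52.74, max(70.56, 0) = 70.56
Node uu (S = 119): V_uu = 1/1.01·[0.7455·0.0000 + 0.2545·18.5850] = 4.6839
Node ud (S = 62.1): V_ud = 1/1.01·[0.7455·18.5850 + 0.2545·52.7400] = 27.0089
Node dd (S = 32.4): V_dd = 1/1.01·[0.7455·52.7400 + 0.2545·70.5600] = 56.7089
Node u (S = 103.5): V_u = 1/1.01·[0.7455·4.6839 + 0.2545·27.0089] = 10.2640
Node d (S = 54): V_d = 1/1.01·[0.7455·27.0089 + 0.2545·56.7089] = 34.2266
Node 0 (S = 90): V_0 = 1/1.01·[0.7455·10.2640 + 0.2545·34.2266] = 16.2016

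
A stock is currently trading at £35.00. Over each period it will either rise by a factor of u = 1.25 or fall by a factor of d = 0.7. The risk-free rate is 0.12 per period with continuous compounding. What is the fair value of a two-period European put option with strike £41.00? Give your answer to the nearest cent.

£3.76

Risk-neutral probability p = (e^0.12 − 0.7)/(1.25 − 0.7) = 0.4275/0.5500 = 0.7773
Terminal stock prices: S_uu = 54.69, S_ud = 30.62, S_dd = 17.15
Terminal payoffs (K − S): max(-13.69, 0) = 0, max(10.38, 0) = 10.38, max(23.85, 0) = 23.85
Node u (S = 43.75): V_u = e^(−0.12)·[0.7773·0.0000 + 0.2227·10.3750] = 2.0495
Node d (S = 24.5): V_d = e^(−0.12)·[0.7773·10.3750 + 0.2227·23.8500] = 11.8637
Node 0 (S = 35): V_0 = e^(−0.12)·[0.7773·2.0495 + 0.2227·11.8637] = 3.7565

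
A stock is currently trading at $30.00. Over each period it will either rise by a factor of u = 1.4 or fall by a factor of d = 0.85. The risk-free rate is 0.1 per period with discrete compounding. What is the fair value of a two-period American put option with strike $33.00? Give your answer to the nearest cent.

$3.72

Risk-neutral probability p = (1 + 0.1 − 0.85)/(1.4 − 0.85) = 0.2500/0.5500 = 0.4545
Terminal stock prices: S_uu = 58.8, S_ud = 35.7, S_dd = 21.67
Terminal payoffs (K − S): max(-25.8, 0) = 0, max(-2.7, 0) = 0, max(11.33, 0) = 11.33
Node u (S = 42): continuation = 1/1.1·[0.4545·0.0000 + 0.5455·0.0000] = 0.0000; exercise value = 0.0000 ≤ continuation, so V_u = 0.0000
Node d (S = 25.5): continuation = 1/1.1·[0.4545·0.0000 + 0.5455·11.3250] = 5.6157; exercise value = 7.5000 > continuation, so V_d = 7.5000 (exercise)
Node 0 (S = 30): continuation = 1/1.1·[0.4545·0.0000 + 0.5455·7.5000] = 3.7190; exercise value = 3.0000 ≤ continuation, so V_0 = 3.7190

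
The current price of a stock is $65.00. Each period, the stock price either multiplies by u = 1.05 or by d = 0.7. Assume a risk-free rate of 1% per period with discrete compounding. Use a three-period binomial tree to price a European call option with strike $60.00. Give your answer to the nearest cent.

$10.28

Risk-neutral probability p = (1 + 0.01 − 0.7)/(1.05 − 0.7) = 0.3100/0.3500 = 0.8857
Terminal stock prices: S_uuu = 75.25, S_uud = 50.16, S_udd = 33.44, S_ddd = 22.29
Terminal payoffs (S − K): max(15.25, 0) = 15.25, max(-9.836, 0) = 0, max(-26.56, 0) = 0, max(-37.71, 0) = 0
Node uu (S = 71.66): V_uu = 1/1.01·[0.8857·15.2456 + 0.1143·0.0000] = 13.3696
Node ud (S = 47.77): V_ud = 1/1.01·[0.8857·0.0000 + 0.1143·0.0000] = 0.0000
Node dd (S = 31.85): V_dd = 1/1.01·[0.8857·0.0000 + 0.1143·0.0000] = 0.0000
Node u (S = 68.25): V_u = 1/1.01·[0.8857·13.3696 + 0.1143·0.0000] = 11.7244
Node d (S = 45.5): V_d = 1/1.01·[0.8857·0.0000 + 0.1143·0.0000] = 0.0000
Node 0 (S = 65): V_0 = 1/1.01·[0.8857·11.7244 + 0.1143·0.0000] = 10.2816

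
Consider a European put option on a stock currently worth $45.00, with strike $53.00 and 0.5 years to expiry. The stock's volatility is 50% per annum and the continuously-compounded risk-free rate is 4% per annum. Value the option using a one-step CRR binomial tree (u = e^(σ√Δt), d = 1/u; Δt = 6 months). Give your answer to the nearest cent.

CRR parameters: u = e^(σ√Δt) = e^(0.5·√0.5) = 1.4241, d = 1/u = 0.7022
Per-period rate: rΔt = 0.04·0.5 = 0.02, so R = e^0.02 = 1.0202
Risk-neutral probability p = (e^0.02 − 0.7022)/(1.4241 − 0.7022) = 0.3180/0.7219 = 0.4405
Terminal stock prices: S_u = 64.09, S_d = 31.6
Terminal payoffs (K − S): max(-11.09, 0) = 0, max(21.4, 0) = 21.4
Node 0 (S = 45): V_0 = e^(−0.02)·[0.4405·0.0000 + 0.5595·21.4015] = 11.7370

$11.74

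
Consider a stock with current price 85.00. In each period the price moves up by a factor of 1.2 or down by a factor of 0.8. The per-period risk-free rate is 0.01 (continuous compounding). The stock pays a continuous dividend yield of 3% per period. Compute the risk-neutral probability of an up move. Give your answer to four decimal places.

Per-period risk-free factor R = e^0.01 = 1.0101; dividend-adjusted growth = e^(0.01−0.03) = 0.9802.
Risk-neutral probability p = (0.9802 − 0.8)/(1.2 − 0.8) = 0.1802/0.4000 = 0.4505

p = 0.4505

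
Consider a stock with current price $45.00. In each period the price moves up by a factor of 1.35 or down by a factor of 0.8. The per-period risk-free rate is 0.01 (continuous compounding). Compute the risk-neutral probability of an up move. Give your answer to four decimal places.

p = 0.3819

Risk-neutral probability p = (e^0.01 − 0.8)/(1.35 − 0.8) = 0.2101/0.5500 = 0.3819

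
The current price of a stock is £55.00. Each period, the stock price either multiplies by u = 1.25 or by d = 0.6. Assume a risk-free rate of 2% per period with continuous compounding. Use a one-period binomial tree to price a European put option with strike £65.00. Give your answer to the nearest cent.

£11.09

Risk-neutral probability p = (e^0.02 − 0.6)/(1.25 − 0.6) = 0.4202/0.6500 = 0.6465
Terminal stock prices: S_u = 68.75, S_d = 33
Terminal payoffs (K − S): max(-3.75, 0) = 0, max(32, 0) = 32
Node 0 (S = 55): V_0 = e^(−0.02)·[0.6465·0.0000 + 0.3535·32.0000] = 11.0891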